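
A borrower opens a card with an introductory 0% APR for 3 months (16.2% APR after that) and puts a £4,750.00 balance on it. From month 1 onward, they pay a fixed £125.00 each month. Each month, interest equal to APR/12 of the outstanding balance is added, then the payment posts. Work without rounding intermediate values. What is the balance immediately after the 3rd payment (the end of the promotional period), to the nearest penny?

Promo months 1–3 at r₀ = 0%/12 = 0; months 4+ at r₁ = 16.2%/12 = 0.0135.
After month 3 (no interest yet): B = £4,750.00 − 3·£125.00 = £4,375.00.

£4,375.00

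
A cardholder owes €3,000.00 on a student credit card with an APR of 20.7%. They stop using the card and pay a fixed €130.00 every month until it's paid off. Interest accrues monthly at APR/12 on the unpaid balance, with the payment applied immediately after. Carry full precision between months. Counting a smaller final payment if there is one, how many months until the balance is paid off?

30 months

Monthly rate r = 20.7%/12 = 1.725% = 0.01725.
Recurrence: B ← B·(1+r) − €130.00.
Month 1: interest €51.75; balance after payment €2,921.75.
Month 2: interest €50.40; balance after payment €2,842.15.
Closed form: n = −ln(1 − rB₀/P)/ln(1+r) = −ln(0.60192)/ln(1.01725) ≈ 29.681, so the balance reaches zero during payment 30.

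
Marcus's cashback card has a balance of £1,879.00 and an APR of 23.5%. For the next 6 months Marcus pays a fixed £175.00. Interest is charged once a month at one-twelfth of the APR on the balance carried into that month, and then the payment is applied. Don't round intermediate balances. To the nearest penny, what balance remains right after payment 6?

Monthly rate r = 23.5%/12 = 1.95833% = 0.0195833.
Each month: B ← B·(1+r) − £175.00.
Month 1: interest £36.80; balance after payment £1,740.80.
Month 2: interest £34.09; balance after payment £1,599.89.
Month 3: interest £31.33; balance after payment £1,456.22.
Month 4: interest £28.52; balance after payment £1,309.74.
Month 5: interest £25.65; balance after payment £1,160.39.
Month 6: interest £22.72; balance after payment £1,008.11.

£1,008.11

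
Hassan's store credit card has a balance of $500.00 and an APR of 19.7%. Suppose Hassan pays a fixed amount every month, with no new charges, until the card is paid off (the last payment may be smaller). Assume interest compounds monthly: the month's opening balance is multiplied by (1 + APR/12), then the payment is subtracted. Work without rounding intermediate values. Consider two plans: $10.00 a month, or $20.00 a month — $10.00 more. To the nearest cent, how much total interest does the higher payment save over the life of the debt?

$407.00

Monthly rate r = 19.7%/12 = 1.64167% = 0.0164167.
At $10.00/mo: n = ⌈−ln(1 − rB₀/P)/ln(1+r)⌉ = 106 payments (last $5.97); total interest = total paid − $500.00 = $555.97.
At $20.00/mo: 33 payments (last $8.97); total interest $148.97.
Interest saved = $555.97 − $148.97 = $407.00.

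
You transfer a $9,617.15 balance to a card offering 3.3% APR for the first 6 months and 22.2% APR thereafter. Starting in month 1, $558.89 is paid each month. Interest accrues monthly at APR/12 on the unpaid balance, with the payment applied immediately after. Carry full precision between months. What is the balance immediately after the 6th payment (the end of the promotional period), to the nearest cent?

$6,400.45

Promo months 1–6 at r₀ = 3.3%/12 = 0.00275; months 7+ at r₁ = 22.2%/12 = 0.0185.
After month 6: iterate B ← B·(1+r₀) − $558.89 for 6 months → $6,400.45.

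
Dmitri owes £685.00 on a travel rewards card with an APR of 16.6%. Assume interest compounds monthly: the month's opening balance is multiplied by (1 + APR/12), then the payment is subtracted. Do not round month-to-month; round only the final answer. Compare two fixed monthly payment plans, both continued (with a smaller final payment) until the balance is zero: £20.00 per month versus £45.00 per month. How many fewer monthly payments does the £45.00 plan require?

29 fewer payments

Monthly rate r = 16.6%/12 = 1.38333% = 0.0138333.
At £20.00/mo: n = ⌈−ln(1 − rB₀/P)/ln(1+r)⌉ = 47 payments (last £14.71); total interest = total paid − £685.00 = £249.71.
At £45.00/mo: 18 payments (last £9.53); total interest £89.53.
Payments saved = 47 − 18 = 29.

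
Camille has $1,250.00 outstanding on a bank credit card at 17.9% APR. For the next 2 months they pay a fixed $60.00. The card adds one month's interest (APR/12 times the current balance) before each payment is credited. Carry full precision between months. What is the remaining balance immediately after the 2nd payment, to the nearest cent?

Monthly rate r = 17.9%/12 = 1.49167% = 0.0149167.
Each month: B ← B·(1+r) − $60.00.
Month 1: interest $18.65; balance after payment $1,208.65.
Month 2: interest $18.03; balance after payment $1,166.67.

$1,166.67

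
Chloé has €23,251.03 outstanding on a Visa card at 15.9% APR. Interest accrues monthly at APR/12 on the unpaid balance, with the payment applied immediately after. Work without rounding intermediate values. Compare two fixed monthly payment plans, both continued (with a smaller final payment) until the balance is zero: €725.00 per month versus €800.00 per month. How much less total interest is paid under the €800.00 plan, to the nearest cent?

Monthly rate r = 15.9%/12 = 1.325% = 0.01325.
At €725.00/mo: n = ⌈−ln(1 − rB₀/P)/ln(1+r)⌉ = 43 payments (last €23.43); total interest = total paid − €23,251.03 = €7,222.40.
At €800.00/mo: 37 payments (last €755.14); total interest €6,304.11.
Interest saved = €7,222.40 − €6,304.11 = €918.29.

€918.29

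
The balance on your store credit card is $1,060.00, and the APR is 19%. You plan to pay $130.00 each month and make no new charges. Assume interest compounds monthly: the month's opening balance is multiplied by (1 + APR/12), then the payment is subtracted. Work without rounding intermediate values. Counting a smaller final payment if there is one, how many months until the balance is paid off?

9 payments

Monthly rate r = 19%/12 = 1.58333% = 0.0158333.
Recurrence: B ← B·(1+r) − $130.00.
Month 1: interest $16.78; balance after payment $946.78.
Month 2: interest $14.99; balance after payment $831.77.
Closed form: n = −ln(1 − rB₀/P)/ln(1+r) = −ln(0.8709)/ln(1.01583) ≈ 8.799, so the balance reaches zero during payment 9.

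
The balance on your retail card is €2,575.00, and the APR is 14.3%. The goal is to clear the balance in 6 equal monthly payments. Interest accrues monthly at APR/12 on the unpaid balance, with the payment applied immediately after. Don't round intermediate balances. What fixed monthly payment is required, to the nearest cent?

€447.24

Monthly rate r = 14.3%/12 = 1.19167% = 0.0119167.
Level-payment amortization: P = B₀·r / (1 − (1+r)^(−n)) = 2575.00·0.0119167 / (1 − 1.01192^(−6)).
Denominator 1 − (1+r)^(−6) = 0.0686101385.
P = 30.6854 / 0.0686101385 ≈ 447.24.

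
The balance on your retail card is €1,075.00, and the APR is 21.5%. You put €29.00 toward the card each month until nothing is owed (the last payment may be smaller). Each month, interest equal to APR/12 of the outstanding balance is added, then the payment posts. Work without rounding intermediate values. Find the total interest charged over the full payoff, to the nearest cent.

Monthly rate r = 21.5%/12 = 1.79167% = 0.0179167.
Payoff takes n = ⌈−ln(1 − rB₀/P)/ln(1+r)⌉ = ⌈61.442⌉ = 62 payments; the last is €12.89.
Total paid = 61·€29.00 + €12.89 = €1,781.89.
Total interest = total paid − principal = €1,781.89 − €1,075.00 = €706.89.

€706.89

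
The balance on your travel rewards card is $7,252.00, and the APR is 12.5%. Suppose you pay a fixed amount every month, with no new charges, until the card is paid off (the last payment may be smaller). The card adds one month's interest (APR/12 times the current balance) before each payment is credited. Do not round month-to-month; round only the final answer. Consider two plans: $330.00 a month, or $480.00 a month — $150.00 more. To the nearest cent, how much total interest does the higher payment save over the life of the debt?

$346.08

Monthly rate r = 12.5%/12 = 1.04167% = 0.0104167.
At $330.00/mo: n = ⌈−ln(1 − rB₀/P)/ln(1+r)⌉ = 26 payments (last $28.34); total interest = total paid − $7,252.00 = $1,026.34.
At $480.00/mo: 17 payments (last $252.26); total interest $680.26.
Interest saved = $1,026.34 − $680.26 = $346.08.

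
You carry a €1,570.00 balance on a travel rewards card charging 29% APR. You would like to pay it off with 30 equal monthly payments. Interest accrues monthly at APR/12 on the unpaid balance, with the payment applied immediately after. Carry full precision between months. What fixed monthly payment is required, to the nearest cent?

€74.18

Monthly rate r = 29%/12 = 2.41667% = 0.0241667.
Level-payment amortization: P = B₀·r / (1 − (1+r)^(−n)) = 1570.00·0.0241667 / (1 − 1.02417^(−30)).
Denominator 1 − (1+r)^(−30) = 0.511481635.
P = 37.9417 / 0.511481635 ≈ 74.18.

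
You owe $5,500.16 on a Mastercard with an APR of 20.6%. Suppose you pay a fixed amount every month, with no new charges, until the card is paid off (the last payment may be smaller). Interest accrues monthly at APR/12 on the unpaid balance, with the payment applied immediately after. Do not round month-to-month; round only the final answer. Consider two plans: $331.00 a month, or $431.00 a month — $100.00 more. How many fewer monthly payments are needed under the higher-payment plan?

Monthly rate r = 20.6%/12 = 1.71667% = 0.0171667.
At $331.00/mo: n = ⌈−ln(1 − rB₀/P)/ln(1+r)⌉ = 20 payments (last $242.29); total interest = total paid − $5,500.16 = $1,031.13.
At $431.00/mo: 15 payments (last $228.22); total interest $762.06.
Payments saved = 20 − 15 = 5.

5 fewer payments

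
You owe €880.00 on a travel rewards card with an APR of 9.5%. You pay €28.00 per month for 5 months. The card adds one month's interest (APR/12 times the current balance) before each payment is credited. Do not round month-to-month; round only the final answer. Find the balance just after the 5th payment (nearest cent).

Monthly rate r = 9.5%/12 = 0.791667% = 0.00791667.
Each month: B ← B·(1+r) − €28.00.
Month 1: interest €6.97; balance after payment €858.97.
Month 2: interest €6.80; balance after payment €837.77.
Month 3: interest €6.63; balance after payment €816.40.
Month 4: interest €6.46; balance after payment €794.86.
Month 5: interest €6.29; balance after payment €773.15.

€773.15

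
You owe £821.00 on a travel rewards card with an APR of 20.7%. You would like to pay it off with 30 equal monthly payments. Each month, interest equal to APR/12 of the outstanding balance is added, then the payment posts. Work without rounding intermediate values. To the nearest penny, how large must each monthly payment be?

£35.29

Monthly rate r = 20.7%/12 = 1.725% = 0.01725.
Level-payment amortization: P = B₀·r / (1 − (1+r)^(−n)) = 821.00·0.01725 / (1 − 1.01725^(−30)).
Denominator 1 − (1+r)^(−30) = 0.401355435.
P = 14.1622 / 0.401355435 ≈ 35.29.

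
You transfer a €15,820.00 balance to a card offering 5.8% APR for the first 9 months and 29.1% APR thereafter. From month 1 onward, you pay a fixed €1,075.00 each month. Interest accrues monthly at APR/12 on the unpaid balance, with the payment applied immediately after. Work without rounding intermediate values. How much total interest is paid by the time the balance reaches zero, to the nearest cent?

€1,158.06

Promo months 1–9 at r₀ = 5.8%/12 = 0.00483333; months 10+ at r₁ = 29.1%/12 = 0.02425.
After month 9: iterate B ← B·(1+r₀) − €1,075.00 for 9 months → €6,657.45.
Then at r₁ with €1,075.00/mo: n₂ = −ln(1 − r₁·B/P)/ln(1+r₁) ≈ 6.79 → 7 more payments.
Total paid = 15·€1,075.00 + €853.06 = €16,978.06; interest = €16,978.06 − €15,820.00 = €1,158.06.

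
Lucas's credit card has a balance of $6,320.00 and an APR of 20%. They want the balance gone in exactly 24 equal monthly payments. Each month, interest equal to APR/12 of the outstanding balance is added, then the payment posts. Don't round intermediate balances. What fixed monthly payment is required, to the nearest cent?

$321.66

Monthly rate r = 20%/12 = 1.66667% = 0.0166667.
Level-payment amortization: P = B₀·r / (1 − (1+r)^(−n)) = 6320.00·0.0166667 / (1 − 1.01667^(−24)).
Denominator 1 − (1+r)^(−24) = 0.327466428.
P = 105.333 / 0.327466428 ≈ 321.66.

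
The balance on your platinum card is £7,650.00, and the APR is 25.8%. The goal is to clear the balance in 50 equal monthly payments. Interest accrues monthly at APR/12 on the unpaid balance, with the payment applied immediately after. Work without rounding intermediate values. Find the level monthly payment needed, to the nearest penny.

£251.19

Monthly rate r = 25.8%/12 = 2.15% = 0.0215.
Level-payment amortization: P = B₀·r / (1 − (1+r)^(−n)) = 7650.00·0.0215 / (1 − 1.0215^(−50)).
Denominator 1 − (1+r)^(−50) = 0.654791523.
P = 164.475 / 0.654791523 ≈ 251.19.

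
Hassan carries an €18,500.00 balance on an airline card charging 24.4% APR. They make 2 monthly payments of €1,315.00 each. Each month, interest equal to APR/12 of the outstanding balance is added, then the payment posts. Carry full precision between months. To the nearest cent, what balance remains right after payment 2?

€16,603.24

Monthly rate r = 24.4%/12 = 2.03333% = 0.0203333.
Each month: B ← B·(1+r) − €1,315.00.
Month 1: interest €376.17; balance after payment €17,561.17.
Month 2: interest €357.08; balance after payment €16,603.24.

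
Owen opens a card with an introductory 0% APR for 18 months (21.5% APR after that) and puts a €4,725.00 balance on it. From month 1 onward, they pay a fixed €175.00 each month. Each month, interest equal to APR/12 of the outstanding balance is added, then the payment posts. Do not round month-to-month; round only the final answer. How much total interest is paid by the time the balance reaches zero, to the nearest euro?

Promo months 1–18 at r₀ = 0%/12 = 0; months 19+ at r₁ = 21.5%/12 = 0.0179167.
After month 18 (no interest yet): B = €4,725.00 − 18·€175.00 = €1,575.00.
Then at r₁ with €175.00/mo: n₂ = −ln(1 − r₁·B/P)/ln(1+r₁) ≈ 9.90 → 10 more payments.
Total paid = 27·€175.00 + €158.01 = €4,883.01; interest = €4,883.01 − €4,725.00 = €158.01.

€158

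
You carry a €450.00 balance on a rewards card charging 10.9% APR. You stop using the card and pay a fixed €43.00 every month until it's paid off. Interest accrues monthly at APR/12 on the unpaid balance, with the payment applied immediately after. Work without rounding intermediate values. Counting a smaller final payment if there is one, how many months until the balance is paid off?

12 payments

Monthly rate r = 10.9%/12 = 0.908333% = 0.00908333.
Recurrence: B ← B·(1+r) − €43.00.
Month 1: interest €4.09; balance after payment €411.09.
Month 2: interest €3.73; balance after payment €371.82.
Closed form: n = −ln(1 − rB₀/P)/ln(1+r) = −ln(0.90494)/ln(1.00908) ≈ 11.046, so the balance reaches zero during payment 12.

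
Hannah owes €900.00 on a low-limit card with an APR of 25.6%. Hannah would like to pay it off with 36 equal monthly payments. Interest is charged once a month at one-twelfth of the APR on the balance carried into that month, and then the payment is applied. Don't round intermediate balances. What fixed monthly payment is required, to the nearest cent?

Monthly rate r = 25.6%/12 = 2.13333% = 0.0213333.
Level-payment amortization: P = B₀·r / (1 − (1+r)^(−n)) = 900.00·0.0213333 / (1 − 1.02133^(−36)).
Denominator 1 − (1+r)^(−36) = 0.53229741.
P = 19.2 / 0.53229741 ≈ 36.07.

€36.07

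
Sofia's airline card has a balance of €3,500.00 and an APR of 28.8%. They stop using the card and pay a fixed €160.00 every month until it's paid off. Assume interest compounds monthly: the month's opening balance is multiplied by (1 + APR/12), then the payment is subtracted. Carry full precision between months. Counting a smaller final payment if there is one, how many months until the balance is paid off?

32 months

Monthly rate r = 28.8%/12 = 2.4% = 0.024.
Recurrence: B ← B·(1+r) − €160.00.
Month 1: interest €84.00; balance after payment €3,424.00.
Month 2: interest €82.18; balance after payment €3,346.18.
Closed form: n = −ln(1 − rB₀/P)/ln(1+r) = −ln(0.475)/ln(1.024) ≈ 31.389, so the balance reaches zero during payment 32.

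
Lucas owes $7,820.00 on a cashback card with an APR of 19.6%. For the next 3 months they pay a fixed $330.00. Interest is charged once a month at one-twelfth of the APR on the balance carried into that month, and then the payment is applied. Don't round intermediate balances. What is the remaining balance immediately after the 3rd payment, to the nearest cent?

$7,203.21

Monthly rate r = 19.6%/12 = 1.63333% = 0.0163333.
Each month: B ← B·(1+r) − $330.00.
Month 1: interest $127.73; balance after payment $7,617.73.
Month 2: interest $124.42; balance after payment $7,412.15.
Month 3: interest $121.07; balance after payment $7,203.21.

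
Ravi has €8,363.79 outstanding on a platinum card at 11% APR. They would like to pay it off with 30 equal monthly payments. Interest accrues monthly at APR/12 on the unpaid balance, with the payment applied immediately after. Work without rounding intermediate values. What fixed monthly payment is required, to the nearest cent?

€320.15

Monthly rate r = 11%/12 = 0.916667% = 0.00916667.
Level-payment amortization: P = B₀·r / (1 − (1+r)^(−n)) = 8363.79·0.00916667 / (1 − 1.00917^(−30)).
Denominator 1 − (1+r)^(−30) = 0.239475714.
P = 76.6681 / 0.239475714 ≈ 320.15.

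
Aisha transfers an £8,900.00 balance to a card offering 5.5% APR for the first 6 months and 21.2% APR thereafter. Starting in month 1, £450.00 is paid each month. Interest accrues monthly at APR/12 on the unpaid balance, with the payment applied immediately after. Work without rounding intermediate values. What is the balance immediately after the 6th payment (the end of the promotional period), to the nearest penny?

Promo months 1–6 at r₀ = 5.5%/12 = 0.00458333; months 7+ at r₁ = 21.2%/12 = 0.0176667.
After month 6: iterate B ← B·(1+r₀) − £450.00 for 6 months → £6,416.44.

£6,416.44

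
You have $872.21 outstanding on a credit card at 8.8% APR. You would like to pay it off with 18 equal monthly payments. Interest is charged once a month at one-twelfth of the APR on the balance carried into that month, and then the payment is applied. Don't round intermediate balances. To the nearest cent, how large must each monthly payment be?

$51.90

Monthly rate r = 8.8%/12 = 0.733333% = 0.00733333.
Level-payment amortization: P = B₀·r / (1 − (1+r)^(−n)) = 872.21·0.00733333 / (1 − 1.00733^(−18)).
Denominator 1 − (1+r)^(−18) = 0.123236816.
P = 6.39621 / 0.123236816 ≈ 51.90.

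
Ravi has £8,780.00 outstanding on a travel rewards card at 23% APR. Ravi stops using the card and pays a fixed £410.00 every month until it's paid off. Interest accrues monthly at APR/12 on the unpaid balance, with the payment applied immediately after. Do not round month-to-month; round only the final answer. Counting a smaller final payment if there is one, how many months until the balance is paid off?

Monthly rate r = 23%/12 = 1.91667% = 0.0191667.
Recurrence: B ← B·(1+r) − £410.00.
Month 1: interest £168.28; balance after payment £8,538.28.
Month 2: interest £163.65; balance after payment £8,291.93.
Closed form: n = −ln(1 − rB₀/P)/ln(1+r) = −ln(0.58955)/ln(1.01917) ≈ 27.832, so the balance reaches zero during payment 28.

28 months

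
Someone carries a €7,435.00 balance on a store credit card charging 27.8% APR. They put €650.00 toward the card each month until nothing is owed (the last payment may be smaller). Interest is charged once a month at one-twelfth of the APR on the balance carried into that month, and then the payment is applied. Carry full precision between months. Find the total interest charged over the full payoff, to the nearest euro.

€1,305

Monthly rate r = 27.8%/12 = 2.31667% = 0.0231667.
Payoff takes n = ⌈−ln(1 − rB₀/P)/ln(1+r)⌉ = ⌈13.443⌉ = 14 payments; the last is €289.67.
Total paid = 13·€650.00 + €289.67 = €8,739.67.
Total interest = total paid − principal = €8,739.67 − €7,435.00 = €1,304.67.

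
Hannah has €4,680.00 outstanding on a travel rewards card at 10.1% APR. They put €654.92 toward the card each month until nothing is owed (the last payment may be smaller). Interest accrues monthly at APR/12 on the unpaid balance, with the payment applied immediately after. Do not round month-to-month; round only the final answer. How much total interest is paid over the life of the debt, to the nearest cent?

Monthly rate r = 10.1%/12 = 0.841667% = 0.00841667.
Payoff takes n = ⌈−ln(1 − rB₀/P)/ln(1+r)⌉ = ⌈7.401⌉ = 8 payments; the last is €263.15.
Total paid = 7·€654.92 + €263.15 = €4,847.59.
Total interest = total paid − principal = €4,847.59 − €4,680.00 = €167.59.

€167.59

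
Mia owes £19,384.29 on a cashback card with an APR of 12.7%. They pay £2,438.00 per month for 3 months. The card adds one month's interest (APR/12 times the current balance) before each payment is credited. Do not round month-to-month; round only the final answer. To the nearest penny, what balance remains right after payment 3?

Monthly rate r = 12.7%/12 = 1.05833% = 0.0105833.
Each month: B ← B·(1+r) − £2,438.00.
Month 1: interest £205.15; balance after payment £17,151.44.
Month 2: interest £181.52; balance after payment £14,894.96.
Month 3: interest £157.64; balance after payment £12,614.60.

£12,614.60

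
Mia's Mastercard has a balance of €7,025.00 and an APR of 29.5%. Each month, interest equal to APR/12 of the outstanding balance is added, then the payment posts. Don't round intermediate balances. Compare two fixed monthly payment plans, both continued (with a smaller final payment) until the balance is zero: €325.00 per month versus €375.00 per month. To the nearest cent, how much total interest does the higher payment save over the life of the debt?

€613.08

Monthly rate r = 29.5%/12 = 2.45833% = 0.0245833.
At €325.00/mo: n = ⌈−ln(1 − rB₀/P)/ln(1+r)⌉ = 32 payments (last €68.80); total interest = total paid − €7,025.00 = €3,118.80.
At €375.00/mo: 26 payments (last €155.72); total interest €2,505.72.
Interest saved = €3,118.80 − €2,505.72 = €613.08.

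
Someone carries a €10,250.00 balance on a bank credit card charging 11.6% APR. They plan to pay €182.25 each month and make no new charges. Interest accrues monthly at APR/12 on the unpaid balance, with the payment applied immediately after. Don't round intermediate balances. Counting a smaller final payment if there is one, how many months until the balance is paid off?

82 payments

Monthly rate r = 11.6%/12 = 0.966667% = 0.00966667.
Recurrence: B ← B·(1+r) − €182.25.
Month 1: interest €99.08; balance after payment €10,166.83.
Month 2: interest €98.28; balance after payment €10,082.86.
Closed form: n = −ln(1 − rB₀/P)/ln(1+r) = −ln(0.45633)/ln(1.00967) ≈ 81.550, so the balance reaches zero during payment 82.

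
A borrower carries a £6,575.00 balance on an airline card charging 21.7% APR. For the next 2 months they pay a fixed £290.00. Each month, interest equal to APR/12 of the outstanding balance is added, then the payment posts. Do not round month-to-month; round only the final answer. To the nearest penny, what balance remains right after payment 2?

£6,229.70

Monthly rate r = 21.7%/12 = 1.80833% = 0.0180833.
Each month: B ← B·(1+r) − £290.00.
Month 1: interest £118.90; balance after payment £6,403.90.
Month 2: interest £115.80; balance after payment £6,229.70.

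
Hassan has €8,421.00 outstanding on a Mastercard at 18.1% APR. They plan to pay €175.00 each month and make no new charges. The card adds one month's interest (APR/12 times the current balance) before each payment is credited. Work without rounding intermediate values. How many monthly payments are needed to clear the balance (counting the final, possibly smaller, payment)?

Monthly rate r = 18.1%/12 = 1.50833% = 0.0150833.
Recurrence: B ← B·(1+r) − €175.00.
Month 1: interest €127.02; balance after payment €8,373.02.
Month 2: interest €126.29; balance after payment €8,324.31.
Closed form: n = −ln(1 − rB₀/P)/ln(1+r) = −ln(0.27419)/ln(1.01508) ≈ 86.431, so the balance reaches zero during payment 87.

87 months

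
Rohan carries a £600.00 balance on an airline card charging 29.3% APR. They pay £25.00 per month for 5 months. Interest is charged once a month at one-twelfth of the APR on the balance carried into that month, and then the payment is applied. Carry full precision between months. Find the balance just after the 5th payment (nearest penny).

Monthly rate r = 29.3%/12 = 2.44167% = 0.0244167.
Each month: B ← B·(1+r) − £25.00.
Month 1: interest £14.65; balance after payment £589.65.
Month 2: interest £14.40; balance after payment £579.05.
Month 3: interest £14.14; balance after payment £568.19.
Month 4: interest £13.87; balance after payment £557.06.
Month 5: interest £13.60; balance after payment £545.66.

£545.66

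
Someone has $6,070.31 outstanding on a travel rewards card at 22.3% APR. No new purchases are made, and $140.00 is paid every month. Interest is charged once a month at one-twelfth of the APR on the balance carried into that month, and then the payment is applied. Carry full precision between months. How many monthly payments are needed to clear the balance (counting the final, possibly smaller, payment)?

89 months

Monthly rate r = 22.3%/12 = 1.85833% = 0.0185833.
Recurrence: B ← B·(1+r) − $140.00.
Month 1: interest $112.81; balance after payment $6,043.12.
Month 2: interest $112.30; balance after payment $6,015.42.
Closed form: n = −ln(1 − rB₀/P)/ln(1+r) = −ln(0.19424)/ln(1.01858) ≈ 88.996, so the balance reaches zero during payment 89.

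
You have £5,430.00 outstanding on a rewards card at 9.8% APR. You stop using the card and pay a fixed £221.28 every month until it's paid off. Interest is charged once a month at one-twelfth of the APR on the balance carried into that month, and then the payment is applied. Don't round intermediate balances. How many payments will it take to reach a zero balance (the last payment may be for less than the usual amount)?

Monthly rate r = 9.8%/12 = 0.816667% = 0.00816667.
Recurrence: B ← B·(1+r) − £221.28.
Month 1: interest £44.35; balance after payment £5,253.07.
Month 2: interest £42.90; balance after payment £5,074.69.
Closed form: n = −ln(1 − rB₀/P)/ln(1+r) = −ln(0.7996)/ln(1.00817) ≈ 27.497, so the balance reaches zero during payment 28.

28 months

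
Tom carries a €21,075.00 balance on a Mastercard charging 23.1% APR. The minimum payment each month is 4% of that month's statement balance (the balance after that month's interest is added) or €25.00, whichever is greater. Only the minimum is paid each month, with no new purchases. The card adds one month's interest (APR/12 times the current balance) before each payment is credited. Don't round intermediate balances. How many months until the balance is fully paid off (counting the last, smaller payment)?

197 months

Monthly rate r = 23.1%/12 = 1.925% = 0.01925.
While 4% of the post-interest balance exceeds €25.00, each month B ← (B·(1+r))·(1 − 0.04), i.e. B shrinks by the factor (1+r)·0.96 = 0.97848.
This holds for months 1–163. Entering month 164 the balance is €607.77; 4% of the post-interest balance is now below €25.00, so the flat €25.00 minimum applies from here.
From month 164 a fixed €25.00 at rate r clears €607.77 in 34 more payments. Total: 163 + 34 = 197 months.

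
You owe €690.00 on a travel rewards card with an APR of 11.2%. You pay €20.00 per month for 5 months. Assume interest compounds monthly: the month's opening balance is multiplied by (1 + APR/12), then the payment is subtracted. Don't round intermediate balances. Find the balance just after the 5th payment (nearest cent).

Monthly rate r = 11.2%/12 = 0.933333% = 0.00933333.
Each month: B ← B·(1+r) − €20.00.
Month 1: interest €6.44; balance after payment €676.44.
Month 2: interest €6.31; balance after payment €662.75.
Month 3: interest €6.19; balance after payment €648.94.
Month 4: interest €6.06; balance after payment €635.00.
Month 5: interest €5.93; balance after payment €620.92.

€620.92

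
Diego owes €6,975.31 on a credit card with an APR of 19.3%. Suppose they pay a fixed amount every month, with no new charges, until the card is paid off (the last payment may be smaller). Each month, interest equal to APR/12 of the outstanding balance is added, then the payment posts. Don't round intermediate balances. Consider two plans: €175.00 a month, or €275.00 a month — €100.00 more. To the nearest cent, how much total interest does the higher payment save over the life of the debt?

Monthly rate r = 19.3%/12 = 1.60833% = 0.0160833.
At €175.00/mo: n = ⌈−ln(1 − rB₀/P)/ln(1+r)⌉ = 65 payments (last €38.28); total interest = total paid − €6,975.31 = €4,262.97.
At €275.00/mo: 33 payments (last €234.55); total interest €2,059.24.
Interest saved = €4,262.97 − €2,059.24 = €2,203.73.

€2,203.73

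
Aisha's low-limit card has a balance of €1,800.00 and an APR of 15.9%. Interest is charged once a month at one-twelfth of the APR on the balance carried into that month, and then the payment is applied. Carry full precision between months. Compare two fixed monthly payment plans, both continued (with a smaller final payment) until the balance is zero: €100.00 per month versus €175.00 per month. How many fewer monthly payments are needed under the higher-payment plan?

9 fewer payments

Monthly rate r = 15.9%/12 = 1.325% = 0.01325.
At €100.00/mo: n = ⌈−ln(1 − rB₀/P)/ln(1+r)⌉ = 21 payments (last €70.07); total interest = total paid − €1,800.00 = €270.07.
At €175.00/mo: 12 payments (last €23.00); total interest €148.00.
Payments saved = 21 − 12 = 9.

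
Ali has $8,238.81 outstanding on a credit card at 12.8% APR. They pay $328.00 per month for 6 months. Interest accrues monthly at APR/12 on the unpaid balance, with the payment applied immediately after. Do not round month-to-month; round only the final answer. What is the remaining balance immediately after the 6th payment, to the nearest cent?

$6,759.12

Monthly rate r = 12.8%/12 = 1.06667% = 0.0106667.
Each month: B ← B·(1+r) − $328.00.
Month 1: interest $87.88; balance after payment $7,998.69.
Month 2: interest $85.32; balance after payment $7,756.01.
Month 3: interest $82.73; balance after payment $7,510.74.
Month 4: interest $80.11; balance after payment $7,262.86.
Month 5: interest $77.47; balance after payment $7,012.33.
Month 6: interest $74.80; balance after payment $6,759.12.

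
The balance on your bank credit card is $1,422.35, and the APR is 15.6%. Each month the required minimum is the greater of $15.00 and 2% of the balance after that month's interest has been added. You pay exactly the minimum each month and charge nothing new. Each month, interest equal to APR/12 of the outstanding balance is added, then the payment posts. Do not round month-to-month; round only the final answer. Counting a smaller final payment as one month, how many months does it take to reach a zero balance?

170 months

Monthly rate r = 15.6%/12 = 1.3% = 0.013.
While 2% of the post-interest balance exceeds $15.00, each month B ← (B·(1+r))·(1 − 0.02), i.e. B shrinks by the factor (1+r)·0.98 = 0.99274.
This holds for months 1–90. Entering month 91 the balance is $738.25; 2% of the post-interest balance is now below $15.00, so the flat $15.00 minimum applies from here.
From month 91 a fixed $15.00 at rate r clears $738.25 in 80 more payments. Total: 90 + 80 = 170 months.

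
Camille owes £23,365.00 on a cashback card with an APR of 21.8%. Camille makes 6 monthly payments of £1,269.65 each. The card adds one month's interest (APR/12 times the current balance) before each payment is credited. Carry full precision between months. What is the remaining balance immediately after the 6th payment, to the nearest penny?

£18,057.92

Monthly rate r = 21.8%/12 = 1.81667% = 0.0181667.
Each month: B ← B·(1+r) − £1,269.65.
Month 1: interest £424.46; balance after payment £22,519.81.
Month 2: interest £409.11; balance after payment £21,659.27.
Month 3: interest £393.48; balance after payment £20,783.10.
Month 4: interest £377.56; balance after payment £19,891.01.
Month 5: interest £361.35; balance after payment £18,982.71.
Month 6: interest £344.85; balance after payment £18,057.92.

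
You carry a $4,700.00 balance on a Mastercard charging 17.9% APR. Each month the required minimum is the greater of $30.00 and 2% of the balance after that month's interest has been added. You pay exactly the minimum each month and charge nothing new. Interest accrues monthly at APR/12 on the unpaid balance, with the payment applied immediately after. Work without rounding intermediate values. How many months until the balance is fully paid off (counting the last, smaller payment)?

305 months

Monthly rate r = 17.9%/12 = 1.49167% = 0.0149167.
While 2% of the post-interest balance exceeds $30.00, each month B ← (B·(1+r))·(1 − 0.02), i.e. B shrinks by the factor (1+r)·0.98 = 0.99462.
This holds for months 1–215. Entering month 216 the balance is $1,473.12; 2% of the post-interest balance is now below $30.00, so the flat $30.00 minimum applies from here.
From month 216 a fixed $30.00 at rate r clears $1,473.12 in 90 more payments. Total: 215 + 90 = 305 months.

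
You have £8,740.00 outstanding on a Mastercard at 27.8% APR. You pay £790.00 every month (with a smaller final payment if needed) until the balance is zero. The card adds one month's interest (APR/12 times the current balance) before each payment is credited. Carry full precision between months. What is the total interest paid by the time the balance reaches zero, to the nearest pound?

Monthly rate r = 27.8%/12 = 2.31667% = 0.0231667.
Payoff takes n = ⌈−ln(1 − rB₀/P)/ln(1+r)⌉ = ⌈12.930⌉ = 13 payments; the last is £734.91.
Total paid = 12·£790.00 + £734.91 = £10,214.91.
Total interest = total paid − principal = £10,214.91 − £8,740.00 = £1,474.91.

£1,475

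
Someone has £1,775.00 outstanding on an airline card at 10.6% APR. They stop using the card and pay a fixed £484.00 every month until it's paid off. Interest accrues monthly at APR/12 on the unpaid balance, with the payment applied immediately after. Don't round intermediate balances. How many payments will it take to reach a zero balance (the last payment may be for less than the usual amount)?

4 months

Monthly rate r = 10.6%/12 = 0.883333% = 0.00883333.
Recurrence: B ← B·(1+r) − £484.00.
Month 1: interest £15.68; balance after payment £1,306.68.
Month 2: interest £11.54; balance after payment £834.22.
Month 3: interest £7.37; balance after payment £357.59.
Month 4: interest £3.16; balance after payment £0.00.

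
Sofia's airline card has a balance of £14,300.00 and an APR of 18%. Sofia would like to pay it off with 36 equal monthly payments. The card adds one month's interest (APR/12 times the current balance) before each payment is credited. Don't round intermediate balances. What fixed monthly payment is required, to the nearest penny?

Monthly rate r = 18%/12 = 1.5% = 0.015.
Level-payment amortization: P = B₀·r / (1 − (1+r)^(−n)) = 14300.00·0.015 / (1 − 1.015^(−36)).
Denominator 1 − (1+r)^(−36) = 0.414910265.
P = 214.5 / 0.414910265 ≈ 516.98.

£516.98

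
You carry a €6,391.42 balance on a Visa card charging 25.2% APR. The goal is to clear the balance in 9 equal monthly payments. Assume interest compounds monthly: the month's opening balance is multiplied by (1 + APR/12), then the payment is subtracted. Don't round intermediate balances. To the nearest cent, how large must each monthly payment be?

€786.79

Monthly rate r = 25.2%/12 = 2.1% = 0.021.
Level-payment amortization: P = B₀·r / (1 − (1+r)^(−n)) = 6391.42·0.021 / (1 − 1.021^(−9)).
Denominator 1 − (1+r)^(−9) = 0.170591807.
P = 134.22 / 0.170591807 ≈ 786.79.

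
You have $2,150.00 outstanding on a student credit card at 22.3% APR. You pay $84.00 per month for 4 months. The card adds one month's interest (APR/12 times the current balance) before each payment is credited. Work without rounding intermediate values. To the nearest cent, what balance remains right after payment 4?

$1,968.84

Monthly rate r = 22.3%/12 = 1.85833% = 0.0185833.
Each month: B ← B·(1+r) − $84.00.
Month 1: interest $39.95; balance after payment $2,105.95.
Month 2: interest $39.14; balance after payment $2,061.09.
Month 3: interest $38.30; balance after payment $2,015.39.
Month 4: interest $37.45; balance after payment $1,968.84.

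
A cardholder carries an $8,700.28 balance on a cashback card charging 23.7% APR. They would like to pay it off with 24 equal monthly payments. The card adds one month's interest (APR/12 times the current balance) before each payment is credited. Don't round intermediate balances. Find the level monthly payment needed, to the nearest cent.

Monthly rate r = 23.7%/12 = 1.975% = 0.01975.
Level-payment amortization: P = B₀·r / (1 − (1+r)^(−n)) = 8700.28·0.01975 / (1 − 1.01975^(−24)).
Denominator 1 − (1+r)^(−24) = 0.374610098.
P = 171.831 / 0.374610098 ≈ 458.69.

$458.69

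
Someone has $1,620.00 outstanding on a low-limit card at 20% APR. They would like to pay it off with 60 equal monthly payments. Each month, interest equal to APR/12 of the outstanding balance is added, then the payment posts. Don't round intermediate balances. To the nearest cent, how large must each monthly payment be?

Monthly rate r = 20%/12 = 1.66667% = 0.0166667.
Level-payment amortization: P = B₀·r / (1 − (1+r)^(−n)) = 1620.00·0.0166667 / (1 − 1.01667^(−60)).
Denominator 1 − (1+r)^(−60) = 0.62907601.
P = 27 / 0.62907601 ≈ 42.92.

$42.92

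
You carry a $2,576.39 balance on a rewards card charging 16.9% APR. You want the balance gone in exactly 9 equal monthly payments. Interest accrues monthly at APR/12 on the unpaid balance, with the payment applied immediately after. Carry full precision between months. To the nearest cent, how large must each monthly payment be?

$306.80

Monthly rate r = 16.9%/12 = 1.40833% = 0.0140833.
Level-payment amortization: P = B₀·r / (1 − (1+r)^(−n)) = 2576.39·0.0140833 / (1 − 1.01408^(−9)).
Denominator 1 − (1+r)^(−9) = 0.118266798.
P = 36.2842 / 0.118266798 ≈ 306.80.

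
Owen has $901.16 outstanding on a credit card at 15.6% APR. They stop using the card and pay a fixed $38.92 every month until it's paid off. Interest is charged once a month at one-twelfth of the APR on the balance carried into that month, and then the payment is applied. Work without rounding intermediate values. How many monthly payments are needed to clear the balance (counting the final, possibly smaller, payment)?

28 payments

Monthly rate r = 15.6%/12 = 1.3% = 0.013.
Recurrence: B ← B·(1+r) − $38.92.
Month 1: interest $11.72; balance after payment $873.96.
Month 2: interest $11.36; balance after payment $846.40.
Closed form: n = −ln(1 − rB₀/P)/ln(1+r) = −ln(0.699)/ln(1.013) ≈ 27.726, so the balance reaches zero during payment 28.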